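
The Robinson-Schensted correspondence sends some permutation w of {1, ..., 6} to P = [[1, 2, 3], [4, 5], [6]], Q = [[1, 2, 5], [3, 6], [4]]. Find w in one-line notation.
1 6 4 2 5 3

Reverse the RSK construction: for i from n down to 1, find the cell of Q containing i, remove the entry at that cell from P, and reverse-bump it up through P; the value ejected from row 1 is w(i).

Step i=6: Q has 6 at row 2, column 2; remove 5 from row 2 of P and reverse-bump: 5 enters row 1 and ejects 3. So w(6) = 3. P is now [[1, 2, 5], [4], [6]].
Step i=5: Q has 5 at row 1, column 3; remove that cell from P, ejecting 5. So w(5) = 5. P is now [[1, 2], [4], [6]].
Step i=4: Q has 4 at row 3, column 1; remove 6 from row 3 of P and reverse-bump: 6 enters row 2 and ejects 4; 4 enters row 1 and ejects 2. So w(4) = 2. P is now [[1, 4], [6]].
Step i=3: Q has 3 at row 2, column 1; remove 6 from row 2 of P and reverse-bump: 6 enters row 1 and ejects 4. So w(3) = 4. P is now [[1, 6]].
Step i=2: Q has 2 at row 1, column 2; remove that cell from P, ejecting 6. So w(2) = 6. P is now [[1]].
Step i=1: Q has 1 at row 1, column 1; remove that cell from P, ejecting 1. So w(1) = 1. P is now [].

So w = 1 6 4 2 5 3.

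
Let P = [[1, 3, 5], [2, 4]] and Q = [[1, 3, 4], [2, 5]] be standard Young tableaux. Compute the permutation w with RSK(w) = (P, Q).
2 1 4 5 3

Reverse the RSK construction: for i from n down to 1, find the cell of Q containing i, remove the entry at that cell from P, and reverse-bump it up through P; the value ejected from row 1 is w(i).

Step i=5: Q has 5 at row 2, column 2; remove 4 from row 2 of P and reverse-bump: 4 enters row 1 and ejects 3. So w(5) = 3. P is now [[1, 4, 5], [2]].
Step i=4: Q has 4 at row 1, column 3; remove that cell from P, ejecting 5. So w(4) = 5. P is now [[1, 4], [2]].
Step i=3: Q has 3 at row 1, column 2; remove that cell from P, ejecting 4. So w(3) = 4. P is now [[1], [2]].
Step i=2: Q has 2 at row 2, column 1; remove 2 from row 2 of P and reverse-bump: 2 enters row 1 and ejects 1. So w(2) = 1. P is now [[2]].
Step i=1: Q has 1 at row 1, column 1; remove that cell from P, ejecting 2. So w(1) = 2. P is now [].

So w = 2 1 4 5 3.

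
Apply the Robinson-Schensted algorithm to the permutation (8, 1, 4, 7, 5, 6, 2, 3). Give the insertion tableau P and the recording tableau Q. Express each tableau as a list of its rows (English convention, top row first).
P = [[1, 2, 3, 6], [4, 5], [7], [8]], Q = [[1, 3, 4, 6], [2, 8], [5], [7]]

Insert each entry of the permutation into P by Schensted row insertion, recording in Q the position of each new cell.

After inserting 8: P = [[8]].
After inserting 1: P = [[1], [8]].
After inserting 4: P = [[1, 4], [8]].
After inserting 7: P = [[1, 4, 7], [8]].
After inserting 5: P = [[1, 4, 5], [7], [8]].
After inserting 6: P = [[1, 4, 5, 6], [7], [8]].
After inserting 2: P = [[1, 2, 5, 6], [4], [7], [8]].
After inserting 3: P = [[1, 2, 3, 6], [4, 5], [7], [8]].

So P = [[1, 2, 3, 6], [4, 5], [7], [8]], Q = [[1, 3, 4, 6], [2, 8], [5], [7]].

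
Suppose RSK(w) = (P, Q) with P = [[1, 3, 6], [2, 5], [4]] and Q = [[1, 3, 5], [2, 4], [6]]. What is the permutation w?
Reverse the RSK construction: for i from n down to 1, find the cell of Q containing i, remove the entry at that cell from P, and reverse-bump it up through P; the value ejected from row 1 is w(i).

Step i=6: Q has 6 at row 3, column 1; remove 4 from row 3 of P and reverse-bump: 4 enters row 2 and ejects 2; 2 enters row 1 and ejects 1. So w(6) = 1. P is now [[2, 3, 6], [4, 5]].
Step i=5: Q has 5 at row 1, column 3; remove that cell from P, ejecting 6. So w(5) = 6. P is now [[2, 3], [4, 5]].
Step i=4: Q has 4 at row 2, column 2; remove 5 from row 2 of P and reverse-bump: 5 enters row 1 and ejects 3. So w(4) = 3. P is now [[2, 5], [4]].
Step i=3: Q has 3 at row 1, column 2; remove that cell from P, ejecting 5. So w(3) = 5. P is now [[2], [4]].
Step i=2: Q has 2 at row 2, column 1; remove 4 from row 2 of P and reverse-bump: 4 enters row 1 and ejects 2. So w(2) = 2. P is now [[4]].
Step i=1: Q has 1 at row 1, column 1; remove that cell from P, ejecting 4. So w(1) = 4. P is now [].

So w = 4 2 5 3 6 1.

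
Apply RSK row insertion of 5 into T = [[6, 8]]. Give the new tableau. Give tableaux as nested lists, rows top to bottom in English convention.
In row 1, 5 replaces 6 (the leftmost entry greater than 5); 6 is bumped to row 2. 6 starts a new row 2. The new tableau is [[5, 8], [6]].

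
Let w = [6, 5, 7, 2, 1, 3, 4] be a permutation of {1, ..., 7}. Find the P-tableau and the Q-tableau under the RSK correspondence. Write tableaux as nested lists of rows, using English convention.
P = [[1, 3, 4], [2, 7], [5], [6]], Q = [[1, 3, 7], [2, 6], [4], [5]]

Insert each entry of the permutation into P by Schensted row insertion, recording in Q the position of each new cell.

Insert 6: appended to row 1. P = [[6]].
Insert 5: 5 bumps 6 from row 1; 6 starts row 2. P = [[5], [6]].
Insert 7: appended to row 1. P = [[5, 7], [6]].
Insert 2: 2 bumps 5 from row 1; 5 bumps 6 from row 2; 6 starts row 3. P = [[2, 7], [5], [6]].
Insert 1: 1 bumps 2 from row 1; 2 bumps 5 from row 2; 5 bumps 6 from row 3; 6 starts row 4. P = [[1, 7], [2], [5], [6]].
Insert 3: 3 bumps 7 from row 1; 7 appends to row 2. P = [[1, 3], [2, 7], [5], [6]].
Insert 4: appended to row 1. P = [[1, 3, 4], [2, 7], [5], [6]].

So P = [[1, 3, 4], [2, 7], [5], [6]], Q = [[1, 3, 7], [2, 6], [4], [5]].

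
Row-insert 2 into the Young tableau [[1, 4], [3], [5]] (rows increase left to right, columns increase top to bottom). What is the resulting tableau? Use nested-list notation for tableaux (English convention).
In row 1, 2 replaces 4 (the leftmost entry greater than 2); 4 is bumped to row 2. 4 is appended to row 2. The new tableau is [[1, 2], [3, 4], [5]].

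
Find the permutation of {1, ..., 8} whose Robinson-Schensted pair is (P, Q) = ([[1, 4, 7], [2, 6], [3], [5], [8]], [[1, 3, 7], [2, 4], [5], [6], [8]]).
Reverse the RSK construction: for i from n down to 1, find the cell of Q containing i, remove the entry at that cell from P, and reverse-bump it up through P; the value ejected from row 1 is w(i).

Step i=8: Q has 8 at row 5, column 1; remove 8 from row 5 of P and reverse-bump: 8 enters row 4 and ejects 5; 5 enters row 3 and ejects 3; 3 enters row 2 and ejects 2; 2 enters row 1 and ejects 1. So w(8) = 1. P is now [[2, 4, 7], [3, 6], [5], [8]].
Step i=7: Q has 7 at row 1, column 3; remove that cell from P, ejecting 7. So w(7) = 7. P is now [[2, 4], [3, 6], [5], [8]].
Step i=6: Q has 6 at row 4, column 1; remove 8 from row 4 of P and reverse-bump: 8 enters row 3 and ejects 5; 5 enters row 2 and ejects 3; 3 enters row 1 and ejects 2. So w(6) = 2. P is now [[3, 4], [5, 6], [8]].
Step i=5: Q has 5 at row 3, column 1; remove 8 from row 3 of P and reverse-bump: 8 enters row 2 and ejects 6; 6 enters row 1 and ejects 4. So w(5) = 4. P is now [[3, 6], [5, 8]].
Step i=4: Q has 4 at row 2, column 2; remove 8 from row 2 of P and reverse-bump: 8 enters row 1 and ejects 6. So w(4) = 6. P is now [[3, 8], [5]].
Step i=3: Q has 3 at row 1, column 2; remove that cell from P, ejecting 8. So w(3) = 8. P is now [[3], [5]].
Step i=2: Q has 2 at row 2, column 1; remove 5 from row 2 of P and reverse-bump: 5 enters row 1 and ejects 3. So w(2) = 3. P is now [[5]].
Step i=1: Q has 1 at row 1, column 1; remove that cell from P, ejecting 5. So w(1) = 5. P is now [].

So w = 5 3 8 6 4 2 7 1.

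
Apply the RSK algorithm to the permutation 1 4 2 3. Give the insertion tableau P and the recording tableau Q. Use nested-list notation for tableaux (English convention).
Insert each entry of the permutation into P by Schensted row insertion, recording in Q the position of each new cell.

Insert 1: appended to row 1. P = [[1]].
Insert 4: appended to row 1. P = [[1, 4]].
Insert 2: 2 bumps 4 from row 1; 4 starts row 2. P = [[1, 2], [4]].
Insert 3: appended to row 1. P = [[1, 2, 3], [4]].

So P = [[1, 2, 3], [4]], Q = [[1, 2, 4], [3]].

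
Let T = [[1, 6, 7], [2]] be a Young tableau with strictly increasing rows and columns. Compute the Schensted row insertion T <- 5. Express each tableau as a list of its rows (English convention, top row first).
In row 1, 5 replaces 6 (the leftmost entry greater than 5); 6 is bumped to row 2. 6 is appended to row 2. The new tableau is [[1, 5, 7], [2, 6]].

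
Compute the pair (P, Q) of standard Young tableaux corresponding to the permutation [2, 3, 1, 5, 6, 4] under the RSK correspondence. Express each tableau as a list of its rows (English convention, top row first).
Insert each entry of the permutation into P by Schensted row insertion, recording in Q the position of each new cell.

Insert 2: appended to row 1. P = [[2]], Q = [[1]].
Insert 3: appended to row 1. P = [[2, 3]], Q = [[1, 2]].
Insert 1: 1 bumps 2 from row 1; 2 starts row 2. P = [[1, 3], [2]], Q = [[1, 2], [3]].
Insert 5: appended to row 1. P = [[1, 3, 5], [2]], Q = [[1, 2, 4], [3]].
Insert 6: appended to row 1. P = [[1, 3, 5, 6], [2]], Q = [[1, 2, 4, 5], [3]].
Insert 4: 4 bumps 5 from row 1; 5 appends to row 2. P = [[1, 3, 4, 6], [2, 5]], Q = [[1, 2, 4, 5], [3, 6]].

So P = [[1, 3, 4, 6], [2, 5]], Q = [[1, 2, 4, 5], [3, 6]].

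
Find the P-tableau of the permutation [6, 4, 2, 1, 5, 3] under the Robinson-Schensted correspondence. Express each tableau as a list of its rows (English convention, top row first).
Insert 6: appended to row 1. P = [[6]].
Insert 4: 4 bumps 6 from row 1; 6 starts row 2. P = [[4], [6]].
Insert 2: 2 bumps 4 from row 1; 4 bumps 6 from row 2; 6 starts row 3. P = [[2], [4], [6]].
Insert 1: 1 bumps 2 from row 1; 2 bumps 4 from row 2; 4 bumps 6 from row 3; 6 starts row 4. P = [[1], [2], [4], [6]].
Insert 5: appended to row 1. P = [[1, 5], [2], [4], [6]].
Insert 3: 3 bumps 5 from row 1; 5 appends to row 2. P = [[1, 3], [2, 5], [4], [6]].

So P = [[1, 3], [2, 5], [4], [6]].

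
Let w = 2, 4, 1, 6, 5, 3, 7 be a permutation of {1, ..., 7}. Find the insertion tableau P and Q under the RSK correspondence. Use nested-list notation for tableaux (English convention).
Insert each entry of the permutation into P by Schensted row insertion, recording in Q the position of each new cell.

Insert 2: appended to row 1. P = [[2]].
Insert 4: appended to row 1. P = [[2, 4]].
Insert 1: 1 bumps 2 from row 1; 2 starts row 2. P = [[1, 4], [2]].
Insert 6: appended to row 1. P = [[1, 4, 6], [2]].
Insert 5: 5 bumps 6 from row 1; 6 appends to row 2. P = [[1, 4, 5], [2, 6]].
Insert 3: 3 bumps 4 from row 1; 4 bumps 6 from row 2; 6 starts row 3. P = [[1, 3, 5], [2, 4], [6]].
Insert 7: appended to row 1. P = [[1, 3, 5, 7], [2, 4], [6]].

So P = [[1, 3, 5, 7], [2, 4], [6]], Q = [[1, 2, 4, 7], [3, 5], [6]].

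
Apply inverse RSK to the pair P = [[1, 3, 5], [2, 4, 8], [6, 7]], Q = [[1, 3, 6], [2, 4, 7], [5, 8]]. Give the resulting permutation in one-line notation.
6 2 7 4 1 8 5 3

Reverse the RSK construction: for i from n down to 1, find the cell of Q containing i, remove the entry at that cell from P, and reverse-bump it up through P; the value ejected from row 1 is w(i).

Step i=8: Q has 8 at row 3, column 2; remove 7 from row 3 of P and reverse-bump: 7 enters row 2 and ejects 4; 4 enters row 1 and ejects 3. So w(8) = 3. P is now [[1, 4, 5], [2, 7, 8], [6]].
Step i=7: Q has 7 at row 2, column 3; remove 8 from row 2 of P and reverse-bump: 8 enters row 1 and ejects 5. So w(7) = 5. P is now [[1, 4, 8], [2, 7], [6]].
Step i=6: Q has 6 at row 1, column 3; remove that cell from P, ejecting 8. So w(6) = 8. P is now [[1, 4], [2, 7], [6]].
Step i=5: Q has 5 at row 3, column 1; remove 6 from row 3 of P and reverse-bump: 6 enters row 2 and ejects 2; 2 enters row 1 and ejects 1. So w(5) = 1. P is now [[2, 4], [6, 7]].
Step i=4: Q has 4 at row 2, column 2; remove 7 from row 2 of P and reverse-bump: 7 enters row 1 and ejects 4. So w(4) = 4. P is now [[2, 7], [6]].
Step i=3: Q has 3 at row 1, column 2; remove that cell from P, ejecting 7. So w(3) = 7. P is now [[2], [6]].
Step i=2: Q has 2 at row 2, column 1; remove 6 from row 2 of P and reverse-bump: 6 enters row 1 and ejects 2. So w(2) = 2. P is now [[6]].
Step i=1: Q has 1 at row 1, column 1; remove that cell from P, ejecting 6. So w(1) = 6. P is now [].

So w = 6 2 7 4 1 8 5 3.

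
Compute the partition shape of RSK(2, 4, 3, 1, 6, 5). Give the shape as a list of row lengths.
[3, 2, 1]

RSK row insertion gives P = [[1, 3, 5], [2, 6], [4]], which has shape [3, 2, 1].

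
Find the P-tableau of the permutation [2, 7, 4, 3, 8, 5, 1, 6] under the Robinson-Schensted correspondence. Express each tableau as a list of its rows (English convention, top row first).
P = [[1, 3, 5, 6], [2, 8], [4], [7]]

Insert 2: appended to row 1. P = [[2]].
Insert 7: appended to row 1. P = [[2, 7]].
Insert 4: 4 bumps 7 from row 1; 7 starts row 2. P = [[2, 4], [7]].
Insert 3: 3 bumps 4 from row 1; 4 bumps 7 from row 2; 7 starts row 3. P = [[2, 3], [4], [7]].
Insert 8: appended to row 1. P = [[2, 3, 8], [4], [7]].
Insert 5: 5 bumps 8 from row 1; 8 appends to row 2. P = [[2, 3, 5], [4, 8], [7]].
Insert 1: 1 bumps 2 from row 1; 2 bumps 4 from row 2; 4 bumps 7 from row 3; 7 starts row 4. P = [[1, 3, 5], [2, 8], [4], [7]].
Insert 6: appended to row 1. P = [[1, 3, 5, 6], [2, 8], [4], [7]].

So P = [[1, 3, 5, 6], [2, 8], [4], [7]].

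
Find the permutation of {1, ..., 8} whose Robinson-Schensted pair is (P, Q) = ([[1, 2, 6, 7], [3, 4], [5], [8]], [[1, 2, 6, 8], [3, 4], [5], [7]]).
Reverse the RSK construction: for i from n down to 1, find the cell of Q containing i, remove the entry at that cell from P, and reverse-bump it up through P; the value ejected from row 1 is w(i).

Step i=8: Q has 8 at row 1, column 4; remove that cell from P, ejecting 7. So w(8) = 7. P is now [[1, 2, 6], [3, 4], [5], [8]].
Step i=7: Q has 7 at row 4, column 1; remove 8 from row 4 of P and reverse-bump: 8 enters row 3 and ejects 5; 5 enters row 2 and ejects 4; 4 enters row 1 and ejects 2. So w(7) = 2. P is now [[1, 4, 6], [3, 5], [8]].
Step i=6: Q has 6 at row 1, column 3; remove that cell from P, ejecting 6. So w(6) = 6. P is now [[1, 4], [3, 5], [8]].
Step i=5: Q has 5 at row 3, column 1; remove 8 from row 3 of P and reverse-bump: 8 enters row 2 and ejects 5; 5 enters row 1 and ejects 4. So w(5) = 4. P is now [[1, 5], [3, 8]].
Step i=4: Q has 4 at row 2, column 2; remove 8 from row 2 of P and reverse-bump: 8 enters row 1 and ejects 5. So w(4) = 5. P is now [[1, 8], [3]].
Step i=3: Q has 3 at row 2, column 1; remove 3 from row 2 of P and reverse-bump: 3 enters row 1 and ejects 1. So w(3) = 1. P is now [[3, 8]].
Step i=2: Q has 2 at row 1, column 2; remove that cell from P, ejecting 8. So w(2) = 8. P is now [[3]].
Step i=1: Q has 1 at row 1, column 1; remove that cell from P, ejecting 3. So w(1) = 3. P is now [].

So w = 3 8 1 5 4 6 2 7.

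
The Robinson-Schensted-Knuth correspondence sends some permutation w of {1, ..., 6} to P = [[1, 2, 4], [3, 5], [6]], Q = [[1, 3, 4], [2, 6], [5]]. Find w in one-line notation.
6 1 3 5 2 4

Reverse the RSK construction: for i from n down to 1, find the cell of Q containing i, remove the entry at that cell from P, and reverse-bump it up through P; the value ejected from row 1 is w(i).

Step i=6: Q has 6 at row 2, column 2; remove 5 from row 2 of P and reverse-bump: 5 enters row 1 and ejects 4. So w(6) = 4. P is now [[1, 2, 5], [3], [6]].
Step i=5: Q has 5 at row 3, column 1; remove 6 from row 3 of P and reverse-bump: 6 enters row 2 and ejects 3; 3 enters row 1 and ejects 2. So w(5) = 2. P is now [[1, 3, 5], [6]].
Step i=4: Q has 4 at row 1, column 3; remove that cell from P, ejecting 5. So w(4) = 5. P is now [[1, 3], [6]].
Step i=3: Q has 3 at row 1, column 2; remove that cell from P, ejecting 3. So w(3) = 3. P is now [[1], [6]].
Step i=2: Q has 2 at row 2, column 1; remove 6 from row 2 of P and reverse-bump: 6 enters row 1 and ejects 1. So w(2) = 1. P is now [[6]].
Step i=1: Q has 1 at row 1, column 1; remove that cell from P, ejecting 6. So w(1) = 6. P is now [].

So w = 6 1 3 5 2 4.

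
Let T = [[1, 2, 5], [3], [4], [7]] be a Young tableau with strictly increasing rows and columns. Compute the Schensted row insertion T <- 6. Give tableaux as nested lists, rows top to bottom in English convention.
[[1, 2, 5, 6], [3], [4], [7]]

6 is larger than every entry of row 1, so it is appended to row 1. The new tableau is [[1, 2, 5, 6], [3], [4], [7]].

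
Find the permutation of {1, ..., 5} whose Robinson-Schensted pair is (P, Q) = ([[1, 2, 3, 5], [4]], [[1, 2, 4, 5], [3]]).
1 4 2 3 5

Reverse the RSK construction: for i from n down to 1, find the cell of Q containing i, remove the entry at that cell from P, and reverse-bump it up through P; the value ejected from row 1 is w(i).

Step i=5: Q has 5 at row 1, column 4; remove that cell from P, ejecting 5. So w(5) = 5. P is now [[1, 2, 3], [4]].
Step i=4: Q has 4 at row 1, column 3; remove that cell from P, ejecting 3. So w(4) = 3. P is now [[1, 2], [4]].
Step i=3: Q has 3 at row 2, column 1; remove 4 from row 2 of P and reverse-bump: 4 enters row 1 and ejects 2. So w(3) = 2. P is now [[1, 4]].
Step i=2: Q has 2 at row 1, column 2; remove that cell from P, ejecting 4. So w(2) = 4. P is now [[1]].
Step i=1: Q has 1 at row 1, column 1; remove that cell from P, ejecting 1. So w(1) = 1. P is now [].

So w = 1 4 2 3 5.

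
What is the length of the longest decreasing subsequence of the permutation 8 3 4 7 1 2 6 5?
4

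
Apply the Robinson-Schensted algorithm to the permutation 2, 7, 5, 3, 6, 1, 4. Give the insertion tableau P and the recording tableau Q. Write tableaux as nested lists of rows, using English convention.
Insert each entry of the permutation into P by Schensted row insertion, recording in Q the position of each new cell.

Insert 2: appended to row 1. P = [[2]], Q = [[1]].
Insert 7: appended to row 1. P = [[2, 7]], Q = [[1, 2]].
Insert 5: 5 bumps 7 from row 1; 7 starts row 2. P = [[2, 5], [7]], Q = [[1, 2], [3]].
Insert 3: 3 bumps 5 from row 1; 5 bumps 7 from row 2; 7 starts row 3. P = [[2, 3], [5], [7]], Q = [[1, 2], [3], [4]].
Insert 6: appended to row 1. P = [[2, 3, 6], [5], [7]], Q = [[1, 2, 5], [3], [4]].
Insert 1: 1 bumps 2 from row 1; 2 bumps 5 from row 2; 5 bumps 7 from row 3; 7 starts row 4. P = [[1, 3, 6], [2], [5], [7]], Q = [[1, 2, 5], [3], [4], [6]].
Insert 4: 4 bumps 6 from row 1; 6 appends to row 2. P = [[1, 3, 4], [2, 6], [5], [7]], Q = [[1, 2, 5], [3, 7], [4], [6]].

So P = [[1, 3, 4], [2, 6], [5], [7]], Q = [[1, 2, 5], [3, 7], [4], [6]].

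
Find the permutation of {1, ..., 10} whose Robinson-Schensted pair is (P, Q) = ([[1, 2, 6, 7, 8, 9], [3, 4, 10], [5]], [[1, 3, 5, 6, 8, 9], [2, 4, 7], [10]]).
3 1 5 4 6 10 7 8 9 2

Reverse the RSK construction: for i from n down to 1, find the cell of Q containing i, remove the entry at that cell from P, and reverse-bump it up through P; the value ejected from row 1 is w(i).

Step i=10: Q has 10 at row 3, column 1; remove 5 from row 3 of P and reverse-bump: 5 enters row 2 and ejects 4; 4 enters row 1 and ejects 2. So w(10) = 2. P is now [[1, 4, 6, 7, 8, 9], [3, 5, 10]].
Step i=9: Q has 9 at row 1, column 6; remove that cell from P, ejecting 9. So w(9) = 9. P is now [[1, 4, 6, 7, 8], [3, 5, 10]].
Step i=8: Q has 8 at row 1, column 5; remove that cell from P, ejecting 8. So w(8) = 8. P is now [[1, 4, 6, 7], [3, 5, 10]].
Step i=7: Q has 7 at row 2, column 3; remove 10 from row 2 of P and reverse-bump: 10 enters row 1 and ejects 7. So w(7) = 7. P is now [[1, 4, 6, 10], [3, 5]].
Step i=6: Q has 6 at row 1, column 4; remove that cell from P, ejecting 10. So w(6) = 10. P is now [[1, 4, 6], [3, 5]].
Step i=5: Q has 5 at row 1, column 3; remove that cell from P, ejecting 6. So w(5) = 6. P is now [[1, 4], [3, 5]].
Step i=4: Q has 4 at row 2, column 2; remove 5 from row 2 of P and reverse-bump: 5 enters row 1 and ejects 4. So w(4) = 4. P is now [[1, 5], [3]].
Step i=3: Q has 3 at row 1, column 2; remove that cell from P, ejecting 5. So w(3) = 5. P is now [[1], [3]].
Step i=2: Q has 2 at row 2, column 1; remove 3 from row 2 of P and reverse-bump: 3 enters row 1 and ejects 1. So w(2) = 1. P is now [[3]].
Step i=1: Q has 1 at row 1, column 1; remove that cell from P, ejecting 3. So w(1) = 3. P is now [].

So w = 3 1 5 4 6 10 7 8 9 2.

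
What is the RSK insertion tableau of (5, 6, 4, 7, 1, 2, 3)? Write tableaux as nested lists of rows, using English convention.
Insert 5: appended to row 1. P = [[5]].
Insert 6: appended to row 1. P = [[5, 6]].
Insert 4: 4 bumps 5 from row 1; 5 starts row 2. P = [[4, 6], [5]].
Insert 7: appended to row 1. P = [[4, 6, 7], [5]].
Insert 1: 1 bumps 4 from row 1; 4 bumps 5 from row 2; 5 starts row 3. P = [[1, 6, 7], [4], [5]].
Insert 2: 2 bumps 6 from row 1; 6 appends to row 2. P = [[1, 2, 7], [4, 6], [5]].
Insert 3: 3 bumps 7 from row 1; 7 appends to row 2. P = [[1, 2, 3], [4, 6, 7], [5]].

So P = [[1, 2, 3], [4, 6, 7], [5]].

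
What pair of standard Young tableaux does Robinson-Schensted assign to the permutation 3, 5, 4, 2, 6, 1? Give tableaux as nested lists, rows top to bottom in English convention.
Insert each entry of the permutation into P by Schensted row insertion, recording in Q the position of each new cell.

Insert 3: appended to row 1. P = [[3]].
Insert 5: appended to row 1. P = [[3, 5]].
Insert 4: 4 bumps 5 from row 1; 5 starts row 2. P = [[3, 4], [5]].
Insert 2: 2 bumps 3 from row 1; 3 bumps 5 from row 2; 5 starts row 3. P = [[2, 4], [3], [5]].
Insert 6: appended to row 1. P = [[2, 4, 6], [3], [5]].
Insert 1: 1 bumps 2 from row 1; 2 bumps 3 from row 2; 3 bumps 5 from row 3; 5 starts row 4. P = [[1, 4, 6], [2], [3], [5]].

So P = [[1, 4, 6], [2], [3], [5]], Q = [[1, 2, 5], [3], [4], [6]].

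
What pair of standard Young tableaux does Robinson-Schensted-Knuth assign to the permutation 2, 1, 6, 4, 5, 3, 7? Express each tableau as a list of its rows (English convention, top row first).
Insert each entry of the permutation into P by Schensted row insertion, recording in Q the position of each new cell.

Insert 2: appended to row 1. P = [[2]], Q = [[1]].
Insert 1: 1 bumps 2 from row 1; 2 starts row 2. P = [[1], [2]], Q = [[1], [2]].
Insert 6: appended to row 1. P = [[1, 6], [2]], Q = [[1, 3], [2]].
Insert 4: 4 bumps 6 from row 1; 6 appends to row 2. P = [[1, 4], [2, 6]], Q = [[1, 3], [2, 4]].
Insert 5: appended to row 1. P = [[1, 4, 5], [2, 6]], Q = [[1, 3, 5], [2, 4]].
Insert 3: 3 bumps 4 from row 1; 4 bumps 6 from row 2; 6 starts row 3. P = [[1, 3, 5], [2, 4], [6]], Q = [[1, 3, 5], [2, 4], [6]].
Insert 7: appended to row 1. P = [[1, 3, 5, 7], [2, 4], [6]], Q = [[1, 3, 5, 7], [2, 4], [6]].

So P = [[1, 3, 5, 7], [2, 4], [6]], Q = [[1, 3, 5, 7], [2, 4], [6]].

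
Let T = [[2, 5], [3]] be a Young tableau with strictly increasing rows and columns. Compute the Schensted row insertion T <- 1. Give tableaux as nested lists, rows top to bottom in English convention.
[[1, 5], [2], [3]]

In row 1, 1 replaces 2 (the leftmost entry greater than 1); 2 is bumped to row 2. In row 2, 2 replaces 3 (the leftmost entry greater than 2); 3 is bumped to row 3. 3 starts a new row 3. The new tableau is [[1, 5], [2], [3]].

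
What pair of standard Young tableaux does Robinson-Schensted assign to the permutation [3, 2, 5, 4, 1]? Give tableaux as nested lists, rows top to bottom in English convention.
Insert each entry of the permutation into P by Schensted row insertion, recording in Q the position of each new cell.

Insert 3: appended to row 1. P = [[3]].
Insert 2: 2 bumps 3 from row 1; 3 starts row 2. P = [[2], [3]].
Insert 5: appended to row 1. P = [[2, 5], [3]].
Insert 4: 4 bumps 5 from row 1; 5 appends to row 2. P = [[2, 4], [3, 5]].
Insert 1: 1 bumps 2 from row 1; 2 bumps 3 from row 2; 3 starts row 3. P = [[1, 4], [2, 5], [3]].

So P = [[1, 4], [2, 5], [3]], Q = [[1, 3], [2, 4], [5]].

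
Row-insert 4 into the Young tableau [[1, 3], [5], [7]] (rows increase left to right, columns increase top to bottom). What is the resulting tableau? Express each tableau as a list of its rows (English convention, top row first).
[[1, 3, 4], [5], [7]]

4 is larger than every entry of row 1, so it is appended to row 1. The new tableau is [[1, 3, 4], [5], [7]].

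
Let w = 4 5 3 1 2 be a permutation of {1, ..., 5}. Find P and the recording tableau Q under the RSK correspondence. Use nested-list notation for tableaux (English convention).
P = [[1, 2], [3, 5], [4]], Q = [[1, 2], [3, 5], [4]]

Insert each entry of the permutation into P by Schensted row insertion, recording in Q the position of each new cell.

Insert 4: appended to row 1. P = [[4]].
Insert 5: appended to row 1. P = [[4, 5]].
Insert 3: 3 bumps 4 from row 1; 4 starts row 2. P = [[3, 5], [4]].
Insert 1: 1 bumps 3 from row 1; 3 bumps 4 from row 2; 4 starts row 3. P = [[1, 5], [3], [4]].
Insert 2: 2 bumps 5 from row 1; 5 appends to row 2. P = [[1, 2], [3, 5], [4]].

So P = [[1, 2], [3, 5], [4]], Q = [[1, 2], [3, 5], [4]].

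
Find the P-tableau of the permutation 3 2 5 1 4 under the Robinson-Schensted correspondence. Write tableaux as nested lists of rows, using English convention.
After inserting 3: P = [[3]].
After inserting 2: P = [[2], [3]].
After inserting 5: P = [[2, 5], [3]].
After inserting 1: P = [[1, 5], [2], [3]].
After inserting 4: P = [[1, 4], [2, 5], [3]].

So P = [[1, 4], [2, 5], [3]].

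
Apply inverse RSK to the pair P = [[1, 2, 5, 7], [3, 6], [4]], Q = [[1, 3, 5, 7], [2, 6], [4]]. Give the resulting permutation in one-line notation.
4 1 3 2 6 5 7

Reverse RSK: for i = n, n-1, ..., 1, locate i in Q, remove the corresponding corner cell from P, and reverse-bump its entry up through P; the value ejected from row 1 is w(i).

So w = 4 1 3 2 6 5 7.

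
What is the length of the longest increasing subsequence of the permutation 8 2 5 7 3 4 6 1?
4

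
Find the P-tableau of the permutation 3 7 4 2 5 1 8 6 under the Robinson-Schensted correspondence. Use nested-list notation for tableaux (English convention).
P = [[1, 4, 5, 6], [2, 8], [3], [7]]

Insert 3: appended to row 1. P = [[3]].
Insert 7: appended to row 1. P = [[3, 7]].
Insert 4: 4 bumps 7 from row 1; 7 starts row 2. P = [[3, 4], [7]].
Insert 2: 2 bumps 3 from row 1; 3 bumps 7 from row 2; 7 starts row 3. P = [[2, 4], [3], [7]].
Insert 5: appended to row 1. P = [[2, 4, 5], [3], [7]].
Insert 1: 1 bumps 2 from row 1; 2 bumps 3 from row 2; 3 bumps 7 from row 3; 7 starts row 4. P = [[1, 4, 5], [2], [3], [7]].
Insert 8: appended to row 1. P = [[1, 4, 5, 8], [2], [3], [7]].
Insert 6: 6 bumps 8 from row 1; 8 appends to row 2. P = [[1, 4, 5, 6], [2, 8], [3], [7]].

So P = [[1, 4, 5, 6], [2, 8], [3], [7]].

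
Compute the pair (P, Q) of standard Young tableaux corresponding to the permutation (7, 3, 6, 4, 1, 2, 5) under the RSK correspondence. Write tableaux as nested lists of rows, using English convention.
P = [[1, 2, 5], [3, 4], [6], [7]], Q = [[1, 3, 7], [2, 6], [4], [5]]

Insert each entry of the permutation into P by Schensted row insertion, recording in Q the position of each new cell.

Insert 7: appended to row 1. P = [[7]], Q = [[1]].
Insert 3: 3 bumps 7 from row 1; 7 starts row 2. P = [[3], [7]], Q = [[1], [2]].
Insert 6: appended to row 1. P = [[3, 6], [7]], Q = [[1, 3], [2]].
Insert 4: 4 bumps 6 from row 1; 6 bumps 7 from row 2; 7 starts row 3. P = [[3, 4], [6], [7]], Q = [[1, 3], [2], [4]].
Insert 1: 1 bumps 3 from row 1; 3 bumps 6 from row 2; 6 bumps 7 from row 3; 7 starts row 4. P = [[1, 4], [3], [6], [7]], Q = [[1, 3], [2], [4], [5]].
Insert 2: 2 bumps 4 from row 1; 4 appends to row 2. P = [[1, 2], [3, 4], [6], [7]], Q = [[1, 3], [2, 6], [4], [5]].
Insert 5: appended to row 1. P = [[1, 2, 5], [3, 4], [6], [7]], Q = [[1, 3, 7], [2, 6], [4], [5]].

So P = [[1, 2, 5], [3, 4], [6], [7]], Q = [[1, 3, 7], [2, 6], [4], [5]].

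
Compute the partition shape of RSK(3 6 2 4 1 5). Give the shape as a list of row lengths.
[3, 2, 1]

Row-insert each entry into an empty tableau.

After inserting 3: P = [[3]].
After inserting 6: P = [[3, 6]].
After inserting 2: P = [[2, 6], [3]].
After inserting 4: P = [[2, 4], [3, 6]].
After inserting 1: P = [[1, 4], [2, 6], [3]].
After inserting 5: P = [[1, 4, 5], [2, 6], [3]].

The final insertion tableau P = [[1, 4, 5], [2, 6], [3]] has shape [3, 2, 1].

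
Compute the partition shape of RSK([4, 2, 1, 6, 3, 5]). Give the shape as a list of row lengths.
[3, 2, 1]

Row-insert each entry into an empty tableau.

After inserting 4: P = [[4]].
After inserting 2: P = [[2], [4]].
After inserting 1: P = [[1], [2], [4]].
After inserting 6: P = [[1, 6], [2], [4]].
After inserting 3: P = [[1, 3], [2, 6], [4]].
After inserting 5: P = [[1, 3, 5], [2, 6], [4]].

The final insertion tableau P = [[1, 3, 5], [2, 6], [4]] has shape [3, 2, 1].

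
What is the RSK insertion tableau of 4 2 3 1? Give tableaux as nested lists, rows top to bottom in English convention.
P = [[1, 3], [2], [4]]

Insert 4: appended to row 1. P = [[4]].
Insert 2: 2 bumps 4 from row 1; 4 starts row 2. P = [[2], [4]].
Insert 3: appended to row 1. P = [[2, 3], [4]].
Insert 1: 1 bumps 2 from row 1; 2 bumps 4 from row 2; 4 starts row 3. P = [[1, 3], [2], [4]].

So P = [[1, 3], [2], [4]].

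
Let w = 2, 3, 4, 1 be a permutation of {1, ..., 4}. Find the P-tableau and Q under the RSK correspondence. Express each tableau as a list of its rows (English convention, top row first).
Insert each entry of the permutation into P by Schensted row insertion, recording in Q the position of each new cell.

Insert 2: appended to row 1. P = [[2]].
Insert 3: appended to row 1. P = [[2, 3]].
Insert 4: appended to row 1. P = [[2, 3, 4]].
Insert 1: 1 bumps 2 from row 1; 2 starts row 2. P = [[1, 3, 4], [2]].

So P = [[1, 3, 4], [2]], Q = [[1, 2, 3], [4]].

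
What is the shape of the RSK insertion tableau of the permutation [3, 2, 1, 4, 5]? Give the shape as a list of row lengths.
Row-insert each entry into an empty tableau.

After inserting 3: P = [[3]].
After inserting 2: P = [[2], [3]].
After inserting 1: P = [[1], [2], [3]].
After inserting 4: P = [[1, 4], [2], [3]].
After inserting 5: P = [[1, 4, 5], [2], [3]].

The final insertion tableau P = [[1, 4, 5], [2], [3]] has shape [3, 1, 1].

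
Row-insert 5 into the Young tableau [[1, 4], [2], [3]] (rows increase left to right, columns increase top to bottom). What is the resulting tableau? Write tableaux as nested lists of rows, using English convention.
[[1, 4, 5], [2], [3]]

5 is larger than every entry of row 1, so it is appended to row 1. The new tableau is [[1, 4, 5], [2], [3]].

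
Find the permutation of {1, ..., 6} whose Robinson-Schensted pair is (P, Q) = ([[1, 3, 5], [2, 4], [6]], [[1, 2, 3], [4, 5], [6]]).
2 4 6 1 5 3

Reverse the RSK construction: for i from n down to 1, find the cell of Q containing i, remove the entry at that cell from P, and reverse-bump it up through P; the value ejected from row 1 is w(i).

Step i=6: Q has 6 at row 3, column 1; remove 6 from row 3 of P and reverse-bump: 6 enters row 2 and ejects 4; 4 enters row 1 and ejects 3. So w(6) = 3. P is now [[1, 4, 5], [2, 6]].
Step i=5: Q has 5 at row 2, column 2; remove 6 from row 2 of P and reverse-bump: 6 enters row 1 and ejects 5. So w(5) = 5. P is now [[1, 4, 6], [2]].
Step i=4: Q has 4 at row 2, column 1; remove 2 from row 2 of P and reverse-bump: 2 enters row 1 and ejects 1. So w(4) = 1. P is now [[2, 4, 6]].
Step i=3: Q has 3 at row 1, column 3; remove that cell from P, ejecting 6. So w(3) = 6. P is now [[2, 4]].
Step i=2: Q has 2 at row 1, column 2; remove that cell from P, ejecting 4. So w(2) = 4. P is now [[2]].
Step i=1: Q has 1 at row 1, column 1; remove that cell from P, ejecting 2. So w(1) = 2. P is now [].

So w = 2 4 6 1 5 3.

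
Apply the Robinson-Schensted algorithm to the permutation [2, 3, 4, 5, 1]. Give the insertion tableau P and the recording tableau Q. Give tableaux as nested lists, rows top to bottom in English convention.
Insert each entry of the permutation into P by Schensted row insertion, recording in Q the position of each new cell.

Insert 2: appended to row 1. P = [[2]].
Insert 3: appended to row 1. P = [[2, 3]].
Insert 4: appended to row 1. P = [[2, 3, 4]].
Insert 5: appended to row 1. P = [[2, 3, 4, 5]].
Insert 1: 1 bumps 2 from row 1; 2 starts row 2. P = [[1, 3, 4, 5], [2]].

So P = [[1, 3, 4, 5], [2]], Q = [[1, 2, 3, 4], [5]].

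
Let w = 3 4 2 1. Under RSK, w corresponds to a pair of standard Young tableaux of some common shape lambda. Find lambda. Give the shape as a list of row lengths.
Row-insert each entry into an empty tableau.

After inserting 3: P = [[3]].
After inserting 4: P = [[3, 4]].
After inserting 2: P = [[2, 4], [3]].
After inserting 1: P = [[1, 4], [2], [3]].

The final insertion tableau P = [[1, 4], [2], [3]] has shape [2, 1, 1].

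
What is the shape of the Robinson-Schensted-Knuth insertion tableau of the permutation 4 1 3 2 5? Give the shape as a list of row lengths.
[3, 1, 1]

RSK row insertion gives P = [[1, 2, 5], [3], [4]], which has shape [3, 1, 1].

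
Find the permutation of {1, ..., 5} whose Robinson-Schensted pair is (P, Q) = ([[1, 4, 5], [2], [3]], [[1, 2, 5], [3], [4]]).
Reverse RSK: for i = n, n-1, ..., 1, locate i in Q, remove the corresponding corner cell from P, and reverse-bump its entry up through P; the value ejected from row 1 is w(i).

So w = 3 4 2 1 5.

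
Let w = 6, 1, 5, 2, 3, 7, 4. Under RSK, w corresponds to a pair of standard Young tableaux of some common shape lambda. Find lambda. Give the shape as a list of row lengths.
RSK row insertion gives P = [[1, 2, 3, 4], [5, 7], [6]], which has shape [4, 2, 1].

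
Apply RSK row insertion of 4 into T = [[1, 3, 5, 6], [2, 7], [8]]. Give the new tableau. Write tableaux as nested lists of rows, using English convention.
In row 1, 4 replaces 5 (the leftmost entry greater than 4); 5 is bumped to row 2. In row 2, 5 replaces 7 (the leftmost entry greater than 5); 7 is bumped to row 3. In row 3, 7 replaces 8 (the leftmost entry greater than 7); 8 is bumped to row 4. 8 starts a new row 4. The new tableau is [[1, 3, 4, 6], [2, 5], [7], [8]].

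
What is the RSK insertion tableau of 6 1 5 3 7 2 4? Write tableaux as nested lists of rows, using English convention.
P = [[1, 2, 4], [3, 7], [5], [6]]

Insert 6: appended to row 1. P = [[6]].
Insert 1: 1 bumps 6 from row 1; 6 starts row 2. P = [[1], [6]].
Insert 5: appended to row 1. P = [[1, 5], [6]].
Insert 3: 3 bumps 5 from row 1; 5 bumps 6 from row 2; 6 starts row 3. P = [[1, 3], [5], [6]].
Insert 7: appended to row 1. P = [[1, 3, 7], [5], [6]].
Insert 2: 2 bumps 3 from row 1; 3 bumps 5 from row 2; 5 bumps 6 from row 3; 6 starts row 4. P = [[1, 2, 7], [3], [5], [6]].
Insert 4: 4 bumps 7 from row 1; 7 appends to row 2. P = [[1, 2, 4], [3, 7], [5], [6]].

So P = [[1, 2, 4], [3, 7], [5], [6]].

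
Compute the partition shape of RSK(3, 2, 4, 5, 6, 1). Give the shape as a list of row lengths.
[4, 1, 1]

Row-insert each entry into an empty tableau.

After inserting 3: P = [[3]].
After inserting 2: P = [[2], [3]].
After inserting 4: P = [[2, 4], [3]].
After inserting 5: P = [[2, 4, 5], [3]].
After inserting 6: P = [[2, 4, 5, 6], [3]].
After inserting 1: P = [[1, 4, 5, 6], [2], [3]].

The final insertion tableau P = [[1, 4, 5, 6], [2], [3]] has shape [4, 1, 1].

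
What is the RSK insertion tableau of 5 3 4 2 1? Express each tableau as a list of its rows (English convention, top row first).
After inserting 5: P = [[5]].
After inserting 3: P = [[3], [5]].
After inserting 4: P = [[3, 4], [5]].
After inserting 2: P = [[2, 4], [3], [5]].
After inserting 1: P = [[1, 4], [2], [3], [5]].

So P = [[1, 4], [2], [3], [5]].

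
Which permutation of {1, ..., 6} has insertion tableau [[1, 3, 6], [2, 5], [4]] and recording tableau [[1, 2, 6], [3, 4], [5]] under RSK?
4 5 2 3 1 6

Reverse RSK: for i = n, n-1, ..., 1, locate i in Q, remove the corresponding corner cell from P, and reverse-bump its entry up through P; the value ejected from row 1 is w(i).

So w = 4 5 2 3 1 6.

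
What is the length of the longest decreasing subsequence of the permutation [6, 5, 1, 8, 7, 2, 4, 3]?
4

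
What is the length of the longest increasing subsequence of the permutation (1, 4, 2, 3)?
3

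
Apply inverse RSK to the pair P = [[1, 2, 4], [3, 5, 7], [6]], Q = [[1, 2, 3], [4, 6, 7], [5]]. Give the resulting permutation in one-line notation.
Reverse RSK: for i = n, n-1, ..., 1, locate i in Q, remove the corresponding corner cell from P, and reverse-bump its entry up through P; the value ejected from row 1 is w(i).

So w = 3 6 7 5 1 2 4.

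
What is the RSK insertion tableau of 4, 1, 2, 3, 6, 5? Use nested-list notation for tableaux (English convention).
Insert 4: appended to row 1. P = [[4]].
Insert 1: 1 bumps 4 from row 1; 4 starts row 2. P = [[1], [4]].
Insert 2: appended to row 1. P = [[1, 2], [4]].
Insert 3: appended to row 1. P = [[1, 2, 3], [4]].
Insert 6: appended to row 1. P = [[1, 2, 3, 6], [4]].
Insert 5: 5 bumps 6 from row 1; 6 appends to row 2. P = [[1, 2, 3, 5], [4, 6]].

So P = [[1, 2, 3, 5], [4, 6]].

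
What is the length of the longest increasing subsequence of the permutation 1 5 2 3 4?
4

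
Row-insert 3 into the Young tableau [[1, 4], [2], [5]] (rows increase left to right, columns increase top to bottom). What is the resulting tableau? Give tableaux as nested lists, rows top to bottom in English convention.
[[1, 3], [2, 4], [5]]

In row 1, 3 replaces 4 (the leftmost entry greater than 3); 4 is bumped to row 2. 4 is appended to row 2. The new tableau is [[1, 3], [2, 4], [5]].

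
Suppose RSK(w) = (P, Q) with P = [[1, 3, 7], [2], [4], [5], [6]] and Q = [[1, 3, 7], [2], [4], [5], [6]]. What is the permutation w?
Reverse the RSK construction: for i from n down to 1, find the cell of Q containing i, remove the entry at that cell from P, and reverse-bump it up through P; the value ejected from row 1 is w(i).

Step i=7: Q has 7 at row 1, column 3; remove that cell from P, ejecting 7. So w(7) = 7. P is now [[1, 3], [2], [4], [5], [6]].
Step i=6: Q has 6 at row 5, column 1; remove 6 from row 5 of P and reverse-bump: 6 enters row 4 and ejects 5; 5 enters row 3 and ejects 4; 4 enters row 2 and ejects 2; 2 enters row 1 and ejects 1. So w(6) = 1. P is now [[2, 3], [4], [5], [6]].
Step i=5: Q has 5 at row 4, column 1; remove 6 from row 4 of P and reverse-bump: 6 enters row 3 and ejects 5; 5 enters row 2 and ejects 4; 4 enters row 1 and ejects 3. So w(5) = 3. P is now [[2, 4], [5], [6]].
Step i=4: Q has 4 at row 3, column 1; remove 6 from row 3 of P and reverse-bump: 6 enters row 2 and ejects 5; 5 enters row 1 and ejects 4. So w(4) = 4. P is now [[2, 5], [6]].
Step i=3: Q has 3 at row 1, column 2; remove that cell from P, ejecting 5. So w(3) = 5. P is now [[2], [6]].
Step i=2: Q has 2 at row 2, column 1; remove 6 from row 2 of P and reverse-bump: 6 enters row 1 and ejects 2. So w(2) = 2. P is now [[6]].
Step i=1: Q has 1 at row 1, column 1; remove that cell from P, ejecting 6. So w(1) = 6. P is now [].

So w = 6 2 5 4 3 1 7.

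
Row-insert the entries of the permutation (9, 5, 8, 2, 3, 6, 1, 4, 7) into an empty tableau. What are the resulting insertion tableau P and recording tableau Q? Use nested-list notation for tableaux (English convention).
Insert each entry of the permutation into P by Schensted row insertion, recording in Q the position of each new cell.

Insert 9: appended to row 1. P = [[9]].
Insert 5: 5 bumps 9 from row 1; 9 starts row 2. P = [[5], [9]].
Insert 8: appended to row 1. P = [[5, 8], [9]].
Insert 2: 2 bumps 5 from row 1; 5 bumps 9 from row 2; 9 starts row 3. P = [[2, 8], [5], [9]].
Insert 3: 3 bumps 8 from row 1; 8 appends to row 2. P = [[2, 3], [5, 8], [9]].
Insert 6: appended to row 1. P = [[2, 3, 6], [5, 8], [9]].
Insert 1: 1 bumps 2 from row 1; 2 bumps 5 from row 2; 5 bumps 9 from row 3; 9 starts row 4. P = [[1, 3, 6], [2, 8], [5], [9]].
Insert 4: 4 bumps 6 from row 1; 6 bumps 8 from row 2; 8 appends to row 3. P = [[1, 3, 4], [2, 6], [5, 8], [9]].
Insert 7: appended to row 1. P = [[1, 3, 4, 7], [2, 6], [5, 8], [9]].

So P = [[1, 3, 4, 7], [2, 6], [5, 8], [9]], Q = [[1, 3, 6, 9], [2, 5], [4, 8], [7]].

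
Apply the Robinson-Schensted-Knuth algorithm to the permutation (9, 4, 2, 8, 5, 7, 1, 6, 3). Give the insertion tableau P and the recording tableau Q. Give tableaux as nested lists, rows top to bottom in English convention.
Insert each entry of the permutation into P by Schensted row insertion, recording in Q the position of each new cell.

After inserting 9: P = [[9]].
After inserting 4: P = [[4], [9]].
After inserting 2: P = [[2], [4], [9]].
After inserting 8: P = [[2, 8], [4], [9]].
After inserting 5: P = [[2, 5], [4, 8], [9]].
After inserting 7: P = [[2, 5, 7], [4, 8], [9]].
After inserting 1: P = [[1, 5, 7], [2, 8], [4], [9]].
After inserting 6: P = [[1, 5, 6], [2, 7], [4, 8], [9]].
After inserting 3: P = [[1, 3, 6], [2, 5], [4, 7], [8], [9]].

So P = [[1, 3, 6], [2, 5], [4, 7], [8], [9]], Q = [[1, 4, 6], [2, 5], [3, 8], [7], [9]].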